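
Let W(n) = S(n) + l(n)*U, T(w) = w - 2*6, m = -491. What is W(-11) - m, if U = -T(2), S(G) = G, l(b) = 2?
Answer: 500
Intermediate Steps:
T(w) = -12 + w (T(w) = w - 12 = -12 + w)
U = 10 (U = -(-12 + 2) = -1*(-10) = 10)
W(n) = 20 + n (W(n) = n + 2*10 = n + 20 = 20 + n)
W(-11) - m = (20 - 11) - 1*(-491) = 9 + 491 = 500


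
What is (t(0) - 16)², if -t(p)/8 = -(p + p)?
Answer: 256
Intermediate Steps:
t(p) = 16*p (t(p) = -(-8)*(p + p) = -(-8)*2*p = -(-16)*p = 16*p)
(t(0) - 16)² = (16*0 - 16)² = (0 - 16)² = (-16)² = 256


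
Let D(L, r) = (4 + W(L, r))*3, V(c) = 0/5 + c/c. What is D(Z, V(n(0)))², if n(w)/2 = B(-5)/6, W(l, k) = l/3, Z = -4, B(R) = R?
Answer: 64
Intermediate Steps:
W(l, k) = l/3 (W(l, k) = l*(⅓) = l/3)
n(w) = -5/3 (n(w) = 2*(-5/6) = 2*(-5*⅙) = 2*(-⅚) = -5/3)
V(c) = 1 (V(c) = 0*(⅕) + 1 = 0 + 1 = 1)
D(L, r) = 12 + L (D(L, r) = (4 + L/3)*3 = 12 + L)
D(Z, V(n(0)))² = (12 - 4)² = 8² = 64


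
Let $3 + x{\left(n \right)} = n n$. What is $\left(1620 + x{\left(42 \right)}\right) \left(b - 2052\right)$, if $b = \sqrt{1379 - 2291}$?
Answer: $-6937812 + 13524 i \sqrt{57} \approx -6.9378 \cdot 10^{6} + 1.021 \cdot 10^{5} i$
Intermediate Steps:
$x{\left(n \right)} = -3 + n^{2}$ ($x{\left(n \right)} = -3 + n n = -3 + n^{2}$)
$b = 4 i \sqrt{57}$ ($b = \sqrt{-912} = 4 i \sqrt{57} \approx 30.199 i$)
$\left(1620 + x{\left(42 \right)}\right) \left(b - 2052\right) = \left(1620 - \left(3 - 42^{2}\right)\right) \left(4 i \sqrt{57} - 2052\right) = \left(1620 + \left(-3 + 1764\right)\right) \left(-2052 + 4 i \sqrt{57}\right) = \left(1620 + 1761\right) \left(-2052 + 4 i \sqrt{57}\right) = 3381 \left(-2052 + 4 i \sqrt{57}\right) = -6937812 + 13524 i \sqrt{57}$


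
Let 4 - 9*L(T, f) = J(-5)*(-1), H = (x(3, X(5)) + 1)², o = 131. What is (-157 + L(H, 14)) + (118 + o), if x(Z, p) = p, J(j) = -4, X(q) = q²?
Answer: 92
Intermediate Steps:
H = 676 (H = (5² + 1)² = (25 + 1)² = 26² = 676)
L(T, f) = 0 (L(T, f) = 4/9 - (-4)*(-1)/9 = 4/9 - ⅑*4 = 4/9 - 4/9 = 0)
(-157 + L(H, 14)) + (118 + o) = (-157 + 0) + (118 + 131) = -157 + 249 = 92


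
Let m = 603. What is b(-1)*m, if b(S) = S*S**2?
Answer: -603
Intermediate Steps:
b(S) = S**3
b(-1)*m = (-1)**3*603 = -1*603 = -603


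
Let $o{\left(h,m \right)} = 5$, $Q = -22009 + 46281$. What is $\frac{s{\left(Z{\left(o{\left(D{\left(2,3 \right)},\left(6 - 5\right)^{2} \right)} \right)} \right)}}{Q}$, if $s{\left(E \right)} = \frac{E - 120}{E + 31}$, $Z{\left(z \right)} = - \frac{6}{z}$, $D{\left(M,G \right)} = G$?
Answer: $- \frac{303}{1808264} \approx -0.00016756$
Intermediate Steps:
$Q = 24272$
$s{\left(E \right)} = \frac{-120 + E}{31 + E}$
$\frac{s{\left(Z{\left(o{\left(D{\left(2,3 \right)},\left(6 - 5\right)^{2} \right)} \right)} \right)}}{Q} = \frac{\frac{1}{31 - \frac{6}{5}} \left(-120 - \frac{6}{5}\right)}{24272} = \frac{-120 - \frac{6}{5}}{31 - \frac{6}{5}} \cdot \frac{1}{24272} = \frac{1}{\frac{149}{5}} \left(- \frac{606}{5}\right) \frac{1}{24272} = \frac{5}{149} \left(- \frac{606}{5}\right) \frac{1}{24272} = \left(- \frac{606}{149}\right) \frac{1}{24272} = - \frac{303}{1808264}$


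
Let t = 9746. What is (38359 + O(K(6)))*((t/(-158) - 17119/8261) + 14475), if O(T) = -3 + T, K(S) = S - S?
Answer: 360740165728476/652619 ≈ 5.5276e+8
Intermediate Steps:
K(S) = 0
(38359 + O(K(6)))*((t/(-158) - 17119/8261) + 14475) = (38359 + (-3 + 0))*((9746/(-158) - 17119/8261) + 14475) = (38359 - 3)*((9746*(-1/158) - 17119*1/8261) + 14475) = 38356*((-4873/79 - 17119/8261) + 14475) = 38356*(-41608254/652619 + 14475) = 38356*(9405051771/652619) = 360740165728476/652619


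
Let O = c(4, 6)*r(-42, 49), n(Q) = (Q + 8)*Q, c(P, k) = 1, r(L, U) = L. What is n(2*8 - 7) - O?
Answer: 195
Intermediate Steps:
n(Q) = Q*(8 + Q) (n(Q) = (8 + Q)*Q = Q*(8 + Q))
O = -42 (O = 1*(-42) = -42)
n(2*8 - 7) - O = (2*8 - 7)*(8 + (2*8 - 7)) - 1*(-42) = (16 - 7)*(8 + (16 - 7)) + 42 = 9*(8 + 9) + 42 = 9*17 + 42 = 153 + 42 = 195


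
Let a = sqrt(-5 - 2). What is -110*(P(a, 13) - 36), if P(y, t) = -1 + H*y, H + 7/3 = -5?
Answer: 4070 + 2420*I*sqrt(7)/3 ≈ 4070.0 + 2134.2*I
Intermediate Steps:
H = -22/3 (H = -7/3 - 5 = -22/3 ≈ -7.3333)
a = I*sqrt(7) (a = sqrt(-7) = I*sqrt(7) ≈ 2.6458*I)
P(y, t) = -1 - 22*y/3
-110*(P(a, 13) - 36) = -110*((-1 - 22*I*sqrt(7)/3) - 36) = -110*(-37 - 22*I*sqrt(7)/3) = 4070 + 2420*I*sqrt(7)/3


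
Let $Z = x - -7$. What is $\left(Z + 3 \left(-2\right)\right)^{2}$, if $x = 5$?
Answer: $36$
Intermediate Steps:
$Z = 12$ ($Z = 5 - -7 = 5 + 7 = 12$)
$\left(Z + 3 \left(-2\right)\right)^{2} = \left(12 + 3 \left(-2\right)\right)^{2} = \left(12 - 6\right)^{2} = 6^{2} = 36$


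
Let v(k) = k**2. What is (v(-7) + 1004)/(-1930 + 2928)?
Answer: 1053/998 ≈ 1.0551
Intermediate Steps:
(v(-7) + 1004)/(-1930 + 2928) = ((-7)**2 + 1004)/(-1930 + 2928) = (49 + 1004)/998 = 1053*(1/998) = 1053/998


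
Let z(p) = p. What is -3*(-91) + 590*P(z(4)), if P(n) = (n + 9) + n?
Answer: 10303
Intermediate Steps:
P(n) = 9 + 2*n (P(n) = (9 + n) + n = 9 + 2*n)
-3*(-91) + 590*P(z(4)) = -3*(-91) + 590*(9 + 2*4) = 273 + 590*(9 + 8) = 273 + 590*17 = 273 + 10030 = 10303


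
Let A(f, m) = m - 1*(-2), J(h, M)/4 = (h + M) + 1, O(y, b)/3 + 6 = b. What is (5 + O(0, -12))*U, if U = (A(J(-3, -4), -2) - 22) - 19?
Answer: 2009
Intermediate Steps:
O(y, b) = -18 + 3*b
J(h, M) = 4 + 4*M + 4*h (J(h, M) = 4*((h + M) + 1) = 4*((M + h) + 1) = 4*(1 + M + h) = 4 + 4*M + 4*h)
A(f, m) = 2 + m (A(f, m) = m + 2 = 2 + m)
U = -41 (U = ((2 - 2) - 22) - 19 = (0 - 22) - 19 = -22 - 19 = -41)
(5 + O(0, -12))*U = (5 + (-18 + 3*(-12)))*(-41) = (5 + (-18 - 36))*(-41) = (5 - 54)*(-41) = -49*(-41) = 2009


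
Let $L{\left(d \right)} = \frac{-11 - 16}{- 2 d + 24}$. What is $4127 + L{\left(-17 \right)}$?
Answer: $\frac{239339}{58} \approx 4126.5$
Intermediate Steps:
$L{\left(d \right)} = - \frac{27}{24 - 2 d}$
$4127 + L{\left(-17 \right)} = 4127 + \frac{27}{2 \left(-12 - 17\right)} = 4127 + \frac{27}{2 \left(-29\right)} = 4127 + \frac{27}{2} \left(- \frac{1}{29}\right) = 4127 - \frac{27}{58} = \frac{239339}{58}$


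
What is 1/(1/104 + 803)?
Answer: 104/83513 ≈ 0.0012453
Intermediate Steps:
1/(1/104 + 803) = 1/(83513/104) = 104/83513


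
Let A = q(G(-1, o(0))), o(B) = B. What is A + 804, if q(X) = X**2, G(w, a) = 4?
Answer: 820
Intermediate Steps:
A = 16 (A = 4**2 = 16)
A + 804 = 16 + 804 = 820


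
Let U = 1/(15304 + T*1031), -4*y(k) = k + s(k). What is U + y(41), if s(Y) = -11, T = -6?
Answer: -34192/4559 ≈ -7.4999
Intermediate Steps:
y(k) = 11/4 - k/4 (y(k) = -(k - 11)/4 = -(-11 + k)/4 = 11/4 - k/4)
U = 1/9118 (U = 1/(15304 - 6*1031) = 1/(15304 - 6186) = 1/9118 ≈ 0.00010967)
U + y(41) = 1/9118 + (11/4 - ¼*41) = 1/9118 + (11/4 - 41/4) = 1/9118 - 15/2 = -34192/4559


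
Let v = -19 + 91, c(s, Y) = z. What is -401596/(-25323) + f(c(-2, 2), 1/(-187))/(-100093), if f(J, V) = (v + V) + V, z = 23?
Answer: 7516488457810/473980492293 ≈ 15.858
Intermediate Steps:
c(s, Y) = 23
v = 72
f(J, V) = 72 + 2*V (f(J, V) = (72 + V) + V = 72 + 2*V)
-401596/(-25323) + f(c(-2, 2), 1/(-187))/(-100093) = -401596/(-25323) + (72 + 2/(-187))/(-100093) = -401596*(-1/25323) + (72 + 2*(-1/187))*(-1/100093) = 401596/25323 + (72 - 2/187)*(-1/100093) = 401596/25323 + (13462/187)*(-1/100093) = 401596/25323 - 13462/18717391 = 7516488457810/473980492293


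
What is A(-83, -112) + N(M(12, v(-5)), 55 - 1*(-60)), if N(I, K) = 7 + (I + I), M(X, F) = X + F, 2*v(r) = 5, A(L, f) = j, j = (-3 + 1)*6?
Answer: 24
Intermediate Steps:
j = -12 (j = -2*6 = -12)
A(L, f) = -12
v(r) = 5/2 (v(r) = (½)*5 = 5/2)
M(X, F) = F + X
N(I, K) = 7 + 2*I
A(-83, -112) + N(M(12, v(-5)), 55 - 1*(-60)) = -12 + (7 + 2*(5/2 + 12)) = -12 + (7 + 2*(29/2)) = -12 + (7 + 29) = -12 + 36 = 24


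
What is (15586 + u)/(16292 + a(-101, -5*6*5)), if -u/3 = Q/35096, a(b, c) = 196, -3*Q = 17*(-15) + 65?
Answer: 273503033/289331424 ≈ 0.94529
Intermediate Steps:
Q = 190/3 (Q = -(17*(-15) + 65)/3 = -(-255 + 65)/3 = -⅓*(-190) = 190/3 ≈ 63.333)
u = -95/17548 (u = -190/35096 = -3*95/52644 = -95/17548 ≈ -0.0054137)
(15586 + u)/(16292 + a(-101, -5*6*5)) = (15586 - 95/17548)/(16292 + 196) = (273503033/17548)/16488 = (273503033/17548)*(1/16488) = 273503033/289331424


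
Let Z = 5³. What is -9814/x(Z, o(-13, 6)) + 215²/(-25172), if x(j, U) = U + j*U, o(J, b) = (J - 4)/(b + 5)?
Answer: 187028867/3851316 ≈ 48.562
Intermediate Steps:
Z = 125
o(J, b) = (-4 + J)/(5 + b)
x(j, U) = U + U*j
-9814/x(Z, o(-13, 6)) + 215²/(-25172) = -9814*(5 + 6)/((1 + 125)*(-4 - 13)) + 215²/(-25172) = -9814/((-17/11)*126) + 46225*(-1/25172) = -9814/(((1/11)*(-17))*126) - 46225/25172 = -9814/((-17/11*126)) - 46225/25172 = -9814/(-2142/11) - 46225/25172 = -9814*(-11/2142) - 46225/25172 = 7711/153 - 46225/25172 = 187028867/3851316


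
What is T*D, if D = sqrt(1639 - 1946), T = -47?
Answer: -47*I*sqrt(307) ≈ -823.51*I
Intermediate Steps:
D = I*sqrt(307) (D = sqrt(-307) = I*sqrt(307) ≈ 17.521*I)
T*D = -47*I*sqrt(307)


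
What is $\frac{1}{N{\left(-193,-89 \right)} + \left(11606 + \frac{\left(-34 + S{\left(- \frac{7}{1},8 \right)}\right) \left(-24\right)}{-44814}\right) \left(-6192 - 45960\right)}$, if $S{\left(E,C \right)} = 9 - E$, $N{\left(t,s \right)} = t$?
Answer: $- \frac{7469}{4520804967101} \approx -1.6521 \cdot 10^{-9}$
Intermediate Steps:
$\frac{1}{N{\left(-193,-89 \right)} + \left(11606 + \frac{\left(-34 + S{\left(- \frac{7}{1},8 \right)}\right) \left(-24\right)}{-44814}\right) \left(-6192 - 45960\right)} = \frac{1}{-193 + \left(11606 + \frac{\left(-34 + \left(9 - - \frac{7}{1}\right)\right) \left(-24\right)}{-44814}\right) \left(-6192 - 45960\right)} = \frac{1}{-193 + \left(11606 + \left(-34 + \left(9 - \left(-7\right) 1\right)\right) \left(-24\right) \left(- \frac{1}{44814}\right)\right) \left(-52152\right)} = \frac{1}{-193 + \left(11606 + \left(-34 + \left(9 - -7\right)\right) \left(-24\right) \left(- \frac{1}{44814}\right)\right) \left(-52152\right)} = \frac{1}{-193 + \left(11606 + \left(-34 + \left(9 + 7\right)\right) \left(-24\right) \left(- \frac{1}{44814}\right)\right) \left(-52152\right)} = \frac{1}{-193 + \left(11606 + \left(-34 + 16\right) \left(-24\right) \left(- \frac{1}{44814}\right)\right) \left(-52152\right)} = \frac{1}{-193 + \left(11606 + \left(-18\right) \left(-24\right) \left(- \frac{1}{44814}\right)\right) \left(-52152\right)} = \frac{1}{-193 + \left(11606 + 432 \left(- \frac{1}{44814}\right)\right) \left(-52152\right)} = \frac{1}{-193 + \left(11606 - \frac{72}{7469}\right) \left(-52152\right)} = \frac{1}{-193 + \frac{86685142}{7469} \left(-52152\right)} = \frac{1}{-193 - \frac{4520803525584}{7469}} = \frac{1}{- \frac{4520804967101}{7469}} = - \frac{7469}{4520804967101}$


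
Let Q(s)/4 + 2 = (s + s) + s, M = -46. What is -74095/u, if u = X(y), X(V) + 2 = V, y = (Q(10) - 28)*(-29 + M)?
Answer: 74095/6302 ≈ 11.757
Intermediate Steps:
Q(s) = -8 + 12*s (Q(s) = -8 + 4*((s + s) + s) = -8 + 4*(2*s + s) = -8 + 4*(3*s) = -8 + 12*s)
y = -6300 (y = ((-8 + 12*10) - 28)*(-29 - 46) = ((-8 + 120) - 28)*(-75) = (112 - 28)*(-75) = 84*(-75) = -6300)
X(V) = -2 + V
u = -6302 (u = -2 - 6300 = -6302)
-74095/u = -74095/(-6302) = -74095*(-1/6302) = 74095/6302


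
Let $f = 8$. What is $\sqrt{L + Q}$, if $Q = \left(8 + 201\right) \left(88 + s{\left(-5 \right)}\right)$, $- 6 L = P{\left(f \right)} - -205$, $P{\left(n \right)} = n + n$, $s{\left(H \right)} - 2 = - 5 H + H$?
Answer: $\frac{\sqrt{826314}}{6} \approx 151.5$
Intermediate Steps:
$s{\left(H \right)} = 2 - 4 H$ ($s{\left(H \right)} = 2 + \left(- 5 H + H\right) = 2 - 4 H$)
$P{\left(n \right)} = 2 n$
$L = - \frac{221}{6}$ ($L = - \frac{2 \cdot 8 - -205}{6} = - \frac{16 + 205}{6} = \left(- \frac{1}{6}\right) 221 = - \frac{221}{6} \approx -36.833$)
$Q = 22990$ ($Q = \left(8 + 201\right) \left(88 + \left(2 - -20\right)\right) = 209 \left(88 + \left(2 + 20\right)\right) = 209 \left(88 + 22\right) = 209 \cdot 110 = 22990$)
$\sqrt{L + Q} = \sqrt{- \frac{221}{6} + 22990} = \sqrt{\frac{137719}{6}} = \frac{\sqrt{826314}}{6}$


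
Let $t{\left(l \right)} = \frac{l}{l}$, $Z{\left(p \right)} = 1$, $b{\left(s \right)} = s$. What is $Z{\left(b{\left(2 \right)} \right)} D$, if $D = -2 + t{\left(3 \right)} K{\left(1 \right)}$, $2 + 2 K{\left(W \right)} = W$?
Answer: $- \frac{5}{2} \approx -2.5$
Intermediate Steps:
$K{\left(W \right)} = -1 + \frac{W}{2}$
$t{\left(l \right)} = 1$
$D = - \frac{5}{2}$ ($D = -2 + 1 \left(-1 + \frac{1}{2} \cdot 1\right) = -2 + 1 \left(-1 + \frac{1}{2}\right) = -2 + 1 \left(- \frac{1}{2}\right) = -2 - \frac{1}{2} = - \frac{5}{2} \approx -2.5$)
$Z{\left(b{\left(2 \right)} \right)} D = 1 \left(- \frac{5}{2}\right) = - \frac{5}{2}$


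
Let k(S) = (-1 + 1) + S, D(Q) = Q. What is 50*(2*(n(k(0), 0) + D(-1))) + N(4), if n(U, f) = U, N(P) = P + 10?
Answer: -86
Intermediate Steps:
N(P) = 10 + P
k(S) = S (k(S) = 0 + S = S)
50*(2*(n(k(0), 0) + D(-1))) + N(4) = 50*(2*(0 - 1)) + (10 + 4) = 50*(2*(-1)) + 14 = 50*(-2) + 14 = -100 + 14 = -86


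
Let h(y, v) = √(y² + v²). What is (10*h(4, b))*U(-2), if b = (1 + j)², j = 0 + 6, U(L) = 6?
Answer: 60*√2417 ≈ 2949.8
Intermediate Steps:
j = 6
b = 49 (b = (1 + 6)² = 7² = 49)
h(y, v) = √(v² + y²)
(10*h(4, b))*U(-2) = (10*√(49² + 4²))*6 = (10*√(2401 + 16))*6 = (10*√2417)*6 = 60*√2417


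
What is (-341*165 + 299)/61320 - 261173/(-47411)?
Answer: 954408881/207660180 ≈ 4.5960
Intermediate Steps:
(-341*165 + 299)/61320 - 261173/(-47411) = (-56265 + 299)*(1/61320) - 261173*(-1/47411) = -55966*1/61320 + 261173/47411 = -27983/30660 + 261173/47411 = 954408881/207660180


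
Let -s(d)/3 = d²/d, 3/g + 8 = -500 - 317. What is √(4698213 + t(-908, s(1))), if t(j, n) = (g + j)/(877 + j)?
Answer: √13657907794366/1705 ≈ 2167.5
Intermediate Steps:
g = -1/275 (g = 3/(-8 + (-500 - 317)) = 3/(-8 - 817) = 3/(-825) = 3*(-1/825) = -1/275 ≈ -0.0036364)
s(d) = -3*d (s(d) = -3*d²/d = -3*d)
t(j, n) = (-1/275 + j)/(877 + j)
√(4698213 + t(-908, s(1))) = √(4698213 + (-1/275 - 908)/(877 - 908)) = √(4698213 - 249701/275/(-31)) = √(4698213 - 1/31*(-249701/275)) = √(4698213 + 249701/8525) = √(40052515526/8525) = √13657907794366/1705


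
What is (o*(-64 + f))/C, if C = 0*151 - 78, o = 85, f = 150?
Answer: -3655/39 ≈ -93.718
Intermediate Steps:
C = -78 (C = 0 - 78 = -78)
(o*(-64 + f))/C = (85*(-64 + 150))/(-78) = (85*86)*(-1/78) = 7310*(-1/78) = -3655/39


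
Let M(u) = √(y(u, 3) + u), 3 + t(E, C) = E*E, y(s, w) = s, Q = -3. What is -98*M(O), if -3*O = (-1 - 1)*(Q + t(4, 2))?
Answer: -196*√30/3 ≈ -357.85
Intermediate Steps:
t(E, C) = -3 + E² (t(E, C) = -3 + E*E = -3 + E²)
O = 20/3 (O = -(-1 - 1)*(-3 + (-3 + 4²))/3 = -(-2)*(-3 + (-3 + 16))/3 = -(-2)*(-3 + 13)/3 = -(-2)*10/3 = -⅓*(-20) = 20/3 ≈ 6.6667)
M(u) = √2*√u (M(u) = √(u + u) = √(2*u) = √2*√u)
-98*M(O) = -98*√2*√(20/3) = -98*√2*2*√15/3 = -196*√30/3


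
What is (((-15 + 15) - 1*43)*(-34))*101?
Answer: 147662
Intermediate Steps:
(((-15 + 15) - 1*43)*(-34))*101 = ((0 - 43)*(-34))*101 = -43*(-34)*101 = 1462*101 = 147662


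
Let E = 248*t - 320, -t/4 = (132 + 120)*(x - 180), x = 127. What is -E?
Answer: -13248832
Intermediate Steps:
t = 53424 (t = -4*(132 + 120)*(127 - 180) = -1008*(-53) = -4*(-13356) = 53424)
E = 13248832 (E = 248*53424 - 320 = 13249152 - 320 = 13248832)
-E = -1*13248832 = -13248832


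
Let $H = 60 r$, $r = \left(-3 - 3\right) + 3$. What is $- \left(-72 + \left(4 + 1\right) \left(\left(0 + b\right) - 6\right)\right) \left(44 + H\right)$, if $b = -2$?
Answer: $-15232$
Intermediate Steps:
$r = -3$ ($r = -6 + 3 = -3$)
$H = -180$ ($H = 60 \left(-3\right) = -180$)
$- \left(-72 + \left(4 + 1\right) \left(\left(0 + b\right) - 6\right)\right) \left(44 + H\right) = - \left(-72 + \left(4 + 1\right) \left(\left(0 - 2\right) - 6\right)\right) \left(44 - 180\right) = - \left(-72 + 5 \left(-2 - 6\right)\right) \left(-136\right) = - \left(-72 + 5 \left(-8\right)\right) \left(-136\right) = - \left(-72 - 40\right) \left(-136\right) = - \left(-112\right) \left(-136\right) = \left(-1\right) 15232 = -15232$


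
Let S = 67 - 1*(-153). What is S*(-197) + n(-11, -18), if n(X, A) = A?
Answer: -43358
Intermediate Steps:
S = 220 (S = 67 + 153 = 220)
S*(-197) + n(-11, -18) = 220*(-197) - 18 = -43340 - 18 = -43358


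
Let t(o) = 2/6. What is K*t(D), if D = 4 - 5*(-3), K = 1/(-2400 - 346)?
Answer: -1/8238 ≈ -0.00012139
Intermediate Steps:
K = -1/2746 (K = 1/(-2746) = -1/2746 ≈ -0.00036417)
D = 19 (D = 4 + 15 = 19)
t(o) = ⅓ (t(o) = 2*(⅙) = ⅓)
K*t(D) = -1/2746*⅓ = -1/8238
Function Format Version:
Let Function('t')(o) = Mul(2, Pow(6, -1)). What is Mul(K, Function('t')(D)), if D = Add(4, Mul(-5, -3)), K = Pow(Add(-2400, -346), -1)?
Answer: Rational(-1, 8238) ≈ -0.00012139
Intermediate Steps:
K = Rational(-1, 2746) (K = Pow(-2746, -1) = Rational(-1, 2746) ≈ -0.00036417)
D = 19 (D = Add(4, 15) = 19)
Function('t')(o) = Rational(1, 3) (Function('t')(o) = Mul(2, Rational(1, 6)) = Rational(1, 3))
Mul(K, Function('t')(D)) = Mul(Rational(-1, 2746), Rational(1, 3)) = Rational(-1, 8238)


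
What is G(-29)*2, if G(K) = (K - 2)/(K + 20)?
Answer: 62/9 ≈ 6.8889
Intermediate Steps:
G(K) = (-2 + K)/(20 + K)
G(-29)*2 = ((-2 - 29)/(20 - 29))*2 = (-31/(-9))*2 = -1/9*(-31)*2 = (31/9)*2 = 62/9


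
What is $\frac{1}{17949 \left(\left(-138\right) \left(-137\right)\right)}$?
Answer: $\frac{1}{339343794} \approx 2.9469 \cdot 10^{-9}$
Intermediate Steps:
$\frac{1}{17949 \left(\left(-138\right) \left(-137\right)\right)} = \frac{1}{17949 \cdot 18906} = \frac{1}{17949} \cdot \frac{1}{18906} = \frac{1}{339343794}$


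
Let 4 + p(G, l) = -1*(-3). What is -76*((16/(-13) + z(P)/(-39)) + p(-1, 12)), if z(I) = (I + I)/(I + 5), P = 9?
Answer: 15656/91 ≈ 172.04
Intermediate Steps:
p(G, l) = -1 (p(G, l) = -4 - 1*(-3) = -4 + 3 = -1)
z(I) = 2*I/(5 + I) (z(I) = (2*I)/(5 + I) = 2*I/(5 + I))
-76*((16/(-13) + z(P)/(-39)) + p(-1, 12)) = -76*((16/(-13) + (2*9/(5 + 9))/(-39)) - 1) = -76*((16*(-1/13) + (2*9/14)*(-1/39)) - 1) = -76*((-16/13 + (2*9*(1/14))*(-1/39)) - 1) = -76*((-16/13 + (9/7)*(-1/39)) - 1) = -76*((-16/13 - 3/91) - 1) = -76*(-115/91 - 1) = -76*(-206/91) = 15656/91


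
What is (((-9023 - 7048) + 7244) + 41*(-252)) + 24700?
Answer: 5541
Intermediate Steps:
(((-9023 - 7048) + 7244) + 41*(-252)) + 24700 = ((-16071 + 7244) - 10332) + 24700 = (-8827 - 10332) + 24700 = -19159 + 24700 = 5541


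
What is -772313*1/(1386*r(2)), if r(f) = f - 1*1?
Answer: -772313/1386 ≈ -557.22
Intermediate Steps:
r(f) = -1 + f (r(f) = f - 1 = -1 + f)
-772313*1/(1386*r(2)) = -772313*1/(1386*(-1 + 2)) = -772313/(-33*1*(-42)) = -772313/((-33*(-42))) = -772313/1386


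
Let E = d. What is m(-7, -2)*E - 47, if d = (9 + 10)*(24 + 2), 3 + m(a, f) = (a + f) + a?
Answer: -9433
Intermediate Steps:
m(a, f) = -3 + f + 2*a (m(a, f) = -3 + ((a + f) + a) = -3 + (f + 2*a) = -3 + f + 2*a)
d = 494 (d = 19*26 = 494)
E = 494
m(-7, -2)*E - 47 = (-3 - 2 + 2*(-7))*494 - 47 = (-3 - 2 - 14)*494 - 47 = -19*494 - 47 = -9386 - 47 = -9433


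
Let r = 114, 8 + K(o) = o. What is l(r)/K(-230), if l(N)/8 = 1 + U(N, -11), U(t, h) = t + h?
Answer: -416/119 ≈ -3.4958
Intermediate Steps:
U(t, h) = h + t
K(o) = -8 + o
l(N) = -80 + 8*N (l(N) = 8*(1 + (-11 + N)) = 8*(-10 + N) = -80 + 8*N)
l(r)/K(-230) = (-80 + 8*114)/(-8 - 230) = (-80 + 912)/(-238) = 832*(-1/238) = -416/119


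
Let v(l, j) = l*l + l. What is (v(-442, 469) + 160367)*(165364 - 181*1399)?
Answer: -31213915095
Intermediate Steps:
v(l, j) = l + l**2 (v(l, j) = l**2 + l = l + l**2)
(v(-442, 469) + 160367)*(165364 - 181*1399) = (-442*(1 - 442) + 160367)*(165364 - 181*1399) = (-442*(-441) + 160367)*(165364 - 253219) = (194922 + 160367)*(-87855) = 355289*(-87855) = -31213915095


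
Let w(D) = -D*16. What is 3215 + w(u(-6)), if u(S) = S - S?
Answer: 3215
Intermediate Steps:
u(S) = 0
w(D) = -16*D
3215 + w(u(-6)) = 3215 - 16*0 = 3215 + 0 = 3215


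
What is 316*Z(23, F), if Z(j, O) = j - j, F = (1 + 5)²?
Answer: 0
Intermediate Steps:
F = 36 (F = 6² = 36)
Z(j, O) = 0
316*Z(23, F) = 316*0 = 0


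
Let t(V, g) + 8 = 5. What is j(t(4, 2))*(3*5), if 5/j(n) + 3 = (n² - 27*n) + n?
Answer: 25/28 ≈ 0.89286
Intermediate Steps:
t(V, g) = -3 (t(V, g) = -8 + 5 = -3)
j(n) = 5/(-3 + n² - 26*n) (j(n) = 5/(-3 + ((n² - 27*n) + n)) = 5/(-3 + (n² - 26*n)) = 5/(-3 + n² - 26*n))
j(t(4, 2))*(3*5) = (5/(-3 + (-3)² - 26*(-3)))*(3*5) = (5/(-3 + 9 + 78))*15 = (5/84)*15 = 25/28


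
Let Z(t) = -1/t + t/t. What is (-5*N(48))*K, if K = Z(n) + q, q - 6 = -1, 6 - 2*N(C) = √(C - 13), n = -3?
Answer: -95 + 95*√35/6 ≈ -1.3287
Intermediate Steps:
Z(t) = 1 - 1/t (Z(t) = -1/t + 1 = 1 - 1/t)
N(C) = 3 - √(-13 + C)/2 (N(C) = 3 - √(C - 13)/2 = 3 - √(-13 + C)/2)
q = 5 (q = 6 - 1 = 5)
K = 19/3 (K = (-1 - 3)/(-3) + 5 = -⅓*(-4) + 5 = 4/3 + 5 = 19/3 ≈ 6.3333)
(-5*N(48))*K = -5*(3 - √(-13 + 48)/2)*(19/3) = -5*(3 - √35/2)*(19/3) = (-15 + 5*√35/2)*(19/3) = -95 + 95*√35/6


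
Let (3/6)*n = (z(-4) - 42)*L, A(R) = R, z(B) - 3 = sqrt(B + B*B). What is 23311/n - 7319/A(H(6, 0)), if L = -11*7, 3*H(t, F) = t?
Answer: -141584573/38731 + 23311*sqrt(3)/116193 ≈ -3655.2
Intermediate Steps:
H(t, F) = t/3
z(B) = 3 + sqrt(B + B**2) (z(B) = 3 + sqrt(B + B*B) = 3 + sqrt(B + B**2))
L = -77
n = 6006 - 308*sqrt(3) (n = 2*(((3 + sqrt(-4*(1 - 4))) - 42)*(-77)) = 2*(((3 + sqrt(-4*(-3))) - 42)*(-77)) = 2*(((3 + sqrt(12)) - 42)*(-77)) = 2*(((3 + 2*sqrt(3)) - 42)*(-77)) = 2*((-39 + 2*sqrt(3))*(-77)) = 2*(3003 - 154*sqrt(3)) = 6006 - 308*sqrt(3) ≈ 5472.5)
23311/n - 7319/A(H(6, 0)) = 23311/(6006 - 308*sqrt(3)) - 7319/((1/3)*6) = 23311/(6006 - 308*sqrt(3)) - 7319/2 = -7319/2 + 23311/(6006 - 308*sqrt(3))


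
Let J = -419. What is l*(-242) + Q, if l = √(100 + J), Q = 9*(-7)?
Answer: -63 - 242*I*√319 ≈ -63.0 - 4322.3*I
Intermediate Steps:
Q = -63
l = I*√319 (l = √(100 - 419) = √(-319) = I*√319 ≈ 17.861*I)
l*(-242) + Q = (I*√319)*(-242) - 63 = -242*I*√319 - 63 = -63 - 242*I*√319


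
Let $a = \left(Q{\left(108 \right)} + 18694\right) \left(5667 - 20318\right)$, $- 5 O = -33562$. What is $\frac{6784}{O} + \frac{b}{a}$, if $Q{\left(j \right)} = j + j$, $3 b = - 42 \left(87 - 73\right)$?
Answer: $\frac{47946716762}{47440642145} \approx 1.0107$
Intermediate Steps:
$b = -196$ ($b = \frac{\left(-42\right) \left(87 - 73\right)}{3} = \frac{\left(-42\right) 14}{3} = \frac{1}{3} \left(-588\right) = -196$)
$O = \frac{33562}{5}$ ($O = \left(- \frac{1}{5}\right) \left(-33562\right) = \frac{33562}{5} \approx 6712.4$)
$Q{\left(j \right)} = 2 j$
$a = -277050410$ ($a = \left(2 \cdot 108 + 18694\right) \left(5667 - 20318\right) = \left(216 + 18694\right) \left(-14651\right) = 18910 \left(-14651\right) = -277050410$)
$\frac{6784}{O} + \frac{b}{a} = \frac{6784}{\frac{33562}{5}} - \frac{196}{-277050410} = 6784 \cdot \frac{5}{33562} - - \frac{2}{2827045} = \frac{16960}{16781} + \frac{2}{2827045} = \frac{47946716762}{47440642145}$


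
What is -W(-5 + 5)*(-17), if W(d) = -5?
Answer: -85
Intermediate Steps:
-W(-5 + 5)*(-17) = -1*(-5)*(-17) = 5*(-17) = -85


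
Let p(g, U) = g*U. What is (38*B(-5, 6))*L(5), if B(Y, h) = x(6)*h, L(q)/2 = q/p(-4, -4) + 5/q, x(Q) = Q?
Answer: 3591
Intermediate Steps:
p(g, U) = U*g
L(q) = 10/q + q/8 (L(q) = 2*(q/((-4*(-4))) + 5/q) = 2*(q/16 + 5/q) = 2*(5/q + q/16) = 10/q + q/8)
B(Y, h) = 6*h
(38*B(-5, 6))*L(5) = (38*(6*6))*(10/5 + (⅛)*5) = (38*36)*(10*(⅕) + 5/8) = 1368*(2 + 5/8) = 1368*(21/8) = 3591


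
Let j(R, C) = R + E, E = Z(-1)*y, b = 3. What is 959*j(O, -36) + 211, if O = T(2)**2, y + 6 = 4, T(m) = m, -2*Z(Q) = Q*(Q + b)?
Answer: 2129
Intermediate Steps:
Z(Q) = -Q*(3 + Q)/2 (Z(Q) = -Q*(Q + 3)/2 = -Q*(3 + Q)/2)
y = -2 (y = -6 + 4 = -2)
O = 4 (O = 2**2 = 4)
E = -2 (E = -1/2*(-1)*(3 - 1)*(-2) = -1/2*(-1)*2*(-2) = 1*(-2) = -2)
j(R, C) = -2 + R (j(R, C) = R - 2 = -2 + R)
959*j(O, -36) + 211 = 959*(-2 + 4) + 211 = 959*2 + 211 = 1918 + 211 = 2129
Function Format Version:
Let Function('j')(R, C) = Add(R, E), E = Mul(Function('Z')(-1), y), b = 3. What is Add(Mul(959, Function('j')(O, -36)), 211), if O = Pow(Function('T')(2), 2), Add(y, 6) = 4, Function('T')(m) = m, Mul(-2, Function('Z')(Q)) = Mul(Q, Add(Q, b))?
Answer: 2129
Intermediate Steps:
Function('Z')(Q) = Mul(Rational(-1, 2), Q, Add(3, Q)) (Function('Z')(Q) = Mul(Rational(-1, 2), Mul(Q, Add(Q, 3))) = Mul(Rational(-1, 2), Mul(Q, Add(3, Q))) = Mul(Rational(-1, 2), Q, Add(3, Q)))
y = -2 (y = Add(-6, 4) = -2)
O = 4 (O = Pow(2, 2) = 4)
E = -2 (E = Mul(Mul(Rational(-1, 2), -1, Add(3, -1)), -2) = Mul(Mul(Rational(-1, 2), -1, 2), -2) = Mul(1, -2) = -2)
Function('j')(R, C) = Add(-2, R) (Function('j')(R, C) = Add(R, -2) = Add(-2, R))
Add(Mul(959, Function('j')(O, -36)), 211) = Add(Mul(959, Add(-2, 4)), 211) = Add(Mul(959, 2), 211) = Add(1918, 211) = 2129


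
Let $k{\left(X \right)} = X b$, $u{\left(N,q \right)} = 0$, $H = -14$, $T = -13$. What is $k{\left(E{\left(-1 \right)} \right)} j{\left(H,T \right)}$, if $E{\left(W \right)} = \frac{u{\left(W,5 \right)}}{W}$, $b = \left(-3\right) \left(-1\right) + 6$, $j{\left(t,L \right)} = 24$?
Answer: $0$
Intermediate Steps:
$b = 9$ ($b = 3 + 6 = 9$)
$E{\left(W \right)} = 0$ ($E{\left(W \right)} = \frac{0}{W} = 0$)
$k{\left(X \right)} = 9 X$ ($k{\left(X \right)} = X 9 = 9 X$)
$k{\left(E{\left(-1 \right)} \right)} j{\left(H,T \right)} = 9 \cdot 0 \cdot 24 = 0 \cdot 24 = 0$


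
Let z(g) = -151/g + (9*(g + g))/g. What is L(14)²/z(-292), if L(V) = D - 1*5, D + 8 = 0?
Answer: 49348/5407 ≈ 9.1267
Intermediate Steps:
D = -8 (D = -8 + 0 = -8)
L(V) = -13 (L(V) = -8 - 1*5 = -8 - 5 = -13)
z(g) = 18 - 151/g (z(g) = -151/g + (9*(2*g))/g = -151/g + (18*g)/g = -151/g + 18 = 18 - 151/g)
L(14)²/z(-292) = (-13)²/(18 - 151/(-292)) = 169/(18 - 151*(-1/292)) = 169/(18 + 151/292) = 169/(5407/292) = 169*(292/5407) = 49348/5407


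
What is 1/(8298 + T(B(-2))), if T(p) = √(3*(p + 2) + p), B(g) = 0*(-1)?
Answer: 1383/11476133 - √6/68856798 ≈ 0.00012048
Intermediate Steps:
B(g) = 0
T(p) = √(6 + 4*p) (T(p) = √(3*(2 + p) + p) = √((6 + 3*p) + p) = √(6 + 4*p))
1/(8298 + T(B(-2))) = 1/(8298 + √(6 + 4*0)) = 1/(8298 + √(6 + 0)) = 1/(8298 + √6)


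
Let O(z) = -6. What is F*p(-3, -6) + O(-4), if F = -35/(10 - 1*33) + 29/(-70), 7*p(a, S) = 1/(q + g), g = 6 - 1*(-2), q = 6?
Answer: -944897/157780 ≈ -5.9887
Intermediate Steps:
g = 8 (g = 6 + 2 = 8)
p(a, S) = 1/98 (p(a, S) = 1/(7*(6 + 8)) = (1/7)/14 = (1/7)*(1/14) = 1/98)
F = 1783/1610 (F = -35/(10 - 33) + 29*(-1/70) = -35/(-23) - 29/70 = -35*(-1/23) - 29/70 = 35/23 - 29/70 = 1783/1610 ≈ 1.1075)
F*p(-3, -6) + O(-4) = (1783/1610)*(1/98) - 6 = 1783/157780 - 6 = -944897/157780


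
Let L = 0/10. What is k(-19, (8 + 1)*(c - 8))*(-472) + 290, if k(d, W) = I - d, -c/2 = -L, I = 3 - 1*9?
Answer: -5846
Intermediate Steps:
L = 0 (L = 0*(⅒) = 0)
I = -6 (I = 3 - 9 = -6)
c = 0 (c = -(-2)*0 = -2*0 = 0)
k(d, W) = -6 - d
k(-19, (8 + 1)*(c - 8))*(-472) + 290 = (-6 - 1*(-19))*(-472) + 290 = (-6 + 19)*(-472) + 290 = 13*(-472) + 290 = -6136 + 290 = -5846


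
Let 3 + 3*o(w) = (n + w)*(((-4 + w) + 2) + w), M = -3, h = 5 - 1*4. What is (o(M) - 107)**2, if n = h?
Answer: 94864/9 ≈ 10540.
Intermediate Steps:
h = 1 (h = 5 - 4 = 1)
n = 1
o(w) = -1 + (1 + w)*(-2 + 2*w)/3 (o(w) = -1 + ((1 + w)*(((-4 + w) + 2) + w))/3 = -1 + ((1 + w)*((-2 + w) + w))/3 = -1 + ((1 + w)*(-2 + 2*w))/3 = -1 + (1 + w)*(-2 + 2*w)/3)
(o(M) - 107)**2 = ((-5/3 + (2/3)*(-3)**2) - 107)**2 = ((-5/3 + (2/3)*9) - 107)**2 = ((-5/3 + 6) - 107)**2 = (13/3 - 107)**2 = (-308/3)**2 = 94864/9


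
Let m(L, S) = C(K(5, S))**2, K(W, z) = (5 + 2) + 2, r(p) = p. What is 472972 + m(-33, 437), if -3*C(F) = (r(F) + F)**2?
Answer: 484636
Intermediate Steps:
K(W, z) = 9 (K(W, z) = 7 + 2 = 9)
C(F) = -4*F**2/3 (C(F) = -(F + F)**2/3 = -4*F**2/3)
m(L, S) = 11664 (m(L, S) = (-4/3*9**2)**2 = (-4/3*81)**2 = (-108)**2 = 11664)
472972 + m(-33, 437) = 472972 + 11664 = 484636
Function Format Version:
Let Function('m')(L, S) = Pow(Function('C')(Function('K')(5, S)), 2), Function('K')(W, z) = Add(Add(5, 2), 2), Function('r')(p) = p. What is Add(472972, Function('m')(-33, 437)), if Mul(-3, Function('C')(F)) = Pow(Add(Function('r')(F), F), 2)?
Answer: 484636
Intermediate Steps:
Function('K')(W, z) = 9 (Function('K')(W, z) = Add(7, 2) = 9)
Function('C')(F) = Mul(Rational(-4, 3), Pow(F, 2)) (Function('C')(F) = Mul(Rational(-1, 3), Pow(Add(F, F), 2)) = Mul(Rational(-1, 3), Pow(Mul(2, F), 2)) = Mul(Rational(-1, 3), Mul(4, Pow(F, 2))) = Mul(Rational(-4, 3), Pow(F, 2)))
Function('m')(L, S) = 11664 (Function('m')(L, S) = Pow(Mul(Rational(-4, 3), Pow(9, 2)), 2) = Pow(Mul(Rational(-4, 3), 81), 2) = Pow(-108, 2) = 11664)
Add(472972, Function('m')(-33, 437)) = Add(472972, 11664) = 484636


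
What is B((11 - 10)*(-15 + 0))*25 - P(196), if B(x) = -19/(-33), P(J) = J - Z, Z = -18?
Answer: -6587/33 ≈ -199.61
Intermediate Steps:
P(J) = 18 + J (P(J) = J - 1*(-18) = J + 18 = 18 + J)
B(x) = 19/33 (B(x) = -19*(-1/33) = 19/33)
B((11 - 10)*(-15 + 0))*25 - P(196) = (19/33)*25 - (18 + 196) = 475/33 - 1*214 = 475/33 - 214 = -6587/33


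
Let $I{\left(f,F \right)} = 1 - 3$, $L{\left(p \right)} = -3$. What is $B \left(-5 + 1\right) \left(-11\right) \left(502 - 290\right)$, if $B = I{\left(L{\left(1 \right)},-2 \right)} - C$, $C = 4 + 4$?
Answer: $-93280$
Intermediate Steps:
$I{\left(f,F \right)} = -2$ ($I{\left(f,F \right)} = 1 - 3 = -2$)
$C = 8$
$B = -10$ ($B = -2 - 8 = -10$)
$B \left(-5 + 1\right) \left(-11\right) \left(502 - 290\right) = - 10 \left(-5 + 1\right) \left(-11\right) \left(502 - 290\right) = \left(-10\right) \left(-4\right) \left(-11\right) 212 = 40 \left(-11\right) 212 = \left(-440\right) 212 = -93280$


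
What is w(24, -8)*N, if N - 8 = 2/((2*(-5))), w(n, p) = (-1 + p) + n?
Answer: 117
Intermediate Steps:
w(n, p) = -1 + n + p
N = 39/5 (N = 8 + 2/((2*(-5))) = 8 + 2/(-10) = 8 + 2*(-⅒) = 8 - ⅕ = 39/5 ≈ 7.8000)
w(24, -8)*N = (-1 + 24 - 8)*(39/5) = 15*(39/5) = 117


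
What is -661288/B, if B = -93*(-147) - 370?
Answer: -661288/13301 ≈ -49.717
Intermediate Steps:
B = 13301 (B = 13671 - 370 = 13301)
-661288/B = -661288/13301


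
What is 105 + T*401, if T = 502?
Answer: 201407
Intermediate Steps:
105 + T*401 = 105 + 502*401 = 105 + 201302 = 201407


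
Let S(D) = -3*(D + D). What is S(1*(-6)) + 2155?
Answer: 2191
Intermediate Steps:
S(D) = -6*D
S(1*(-6)) + 2155 = -6*(-6) + 2155 = 36 + 2155 = 2191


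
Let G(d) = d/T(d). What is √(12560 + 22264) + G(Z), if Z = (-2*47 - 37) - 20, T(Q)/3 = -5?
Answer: 151/15 + 2*√8706 ≈ 196.68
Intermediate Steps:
T(Q) = -15 (T(Q) = 3*(-5) = -15)
Z = -151 (Z = (-94 - 37) - 20 = -131 - 20 = -151)
G(d) = -d/15 (G(d) = d/(-15) = d*(-1/15) = -d/15)
√(12560 + 22264) + G(Z) = √(12560 + 22264) - 1/15*(-151) = √34824 + 151/15 = 2*√8706 + 151/15 = 151/15 + 2*√8706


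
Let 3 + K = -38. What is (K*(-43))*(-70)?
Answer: -123410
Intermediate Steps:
K = -41 (K = -3 - 38 = -41)
(K*(-43))*(-70) = -41*(-43)*(-70) = 1763*(-70) = -123410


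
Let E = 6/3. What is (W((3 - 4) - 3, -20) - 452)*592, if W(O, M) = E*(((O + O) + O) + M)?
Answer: -305472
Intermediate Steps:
E = 2 (E = 6*(⅓) = 2)
W(O, M) = 2*M + 6*O (W(O, M) = 2*(((O + O) + O) + M) = 2*((2*O + O) + M) = 2*(3*O + M) = 2*(M + 3*O) = 2*M + 6*O)
(W((3 - 4) - 3, -20) - 452)*592 = ((2*(-20) + 6*((3 - 4) - 3)) - 452)*592 = ((-40 + 6*(-1 - 3)) - 452)*592 = ((-40 + 6*(-4)) - 452)*592 = ((-40 - 24) - 452)*592 = (-64 - 452)*592 = -516*592 = -305472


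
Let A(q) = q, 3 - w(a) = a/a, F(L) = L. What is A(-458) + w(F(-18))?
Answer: -456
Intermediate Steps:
w(a) = 2 (w(a) = 3 - a/a = 3 - 1*1 = 3 - 1 = 2)
A(-458) + w(F(-18)) = -458 + 2 = -456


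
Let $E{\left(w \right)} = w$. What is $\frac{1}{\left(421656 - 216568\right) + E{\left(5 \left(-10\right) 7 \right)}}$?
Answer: $\frac{1}{204738} \approx 4.8843 \cdot 10^{-6}$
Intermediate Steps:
$\frac{1}{\left(421656 - 216568\right) + E{\left(5 \left(-10\right) 7 \right)}} = \frac{1}{\left(421656 - 216568\right) + 5 \left(-10\right) 7} = \frac{1}{\left(421656 - 216568\right) - 350} = \frac{1}{205088 - 350} = \frac{1}{204738}$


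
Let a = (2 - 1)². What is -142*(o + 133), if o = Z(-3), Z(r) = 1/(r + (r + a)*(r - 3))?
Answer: -170116/9 ≈ -18902.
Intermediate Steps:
a = 1 (a = 1² = 1)
Z(r) = 1/(r + (1 + r)*(-3 + r)) (Z(r) = 1/(r + (r + 1)*(r - 3)) = 1/(r + (1 + r)*(-3 + r)))
o = ⅑ (o = 1/(-3 + (-3)² - 1*(-3)) = 1/(-3 + 9 + 3) = 1/9 = ⅑ ≈ 0.11111)
-142*(o + 133) = -142*(⅑ + 133) = -142*1198/9 = -170116/9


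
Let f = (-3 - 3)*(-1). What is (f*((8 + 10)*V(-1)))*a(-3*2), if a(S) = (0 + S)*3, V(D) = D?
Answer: 1944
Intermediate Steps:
f = 6 (f = -6*(-1) = 6)
a(S) = 3*S (a(S) = S*3 = 3*S)
(f*((8 + 10)*V(-1)))*a(-3*2) = (6*((8 + 10)*(-1)))*(3*(-3*2)) = (6*(18*(-1)))*(3*(-6)) = (6*(-18))*(-18) = -108*(-18) = 1944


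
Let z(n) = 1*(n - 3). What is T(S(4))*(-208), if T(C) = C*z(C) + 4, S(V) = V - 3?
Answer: -416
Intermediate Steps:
z(n) = -3 + n (z(n) = 1*(-3 + n) = -3 + n)
S(V) = -3 + V
T(C) = 4 + C*(-3 + C) (T(C) = C*(-3 + C) + 4 = 4 + C*(-3 + C))
T(S(4))*(-208) = (4 + (-3 + 4)*(-3 + (-3 + 4)))*(-208) = (4 + 1*(-3 + 1))*(-208) = (4 + 1*(-2))*(-208) = (4 - 2)*(-208) = 2*(-208) = -416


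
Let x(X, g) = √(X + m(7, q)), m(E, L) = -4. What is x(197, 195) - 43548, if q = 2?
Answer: -43548 + √193 ≈ -43534.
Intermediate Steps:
x(X, g) = √(-4 + X) (x(X, g) = √(X - 4) = √(-4 + X))
x(197, 195) - 43548 = √(-4 + 197) - 43548 = √193 - 43548 = -43548 + √193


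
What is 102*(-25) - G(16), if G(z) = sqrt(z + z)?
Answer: -2550 - 4*sqrt(2) ≈ -2555.7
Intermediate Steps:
G(z) = sqrt(2)*sqrt(z) (G(z) = sqrt(2*z) = sqrt(2)*sqrt(z))
102*(-25) - G(16) = 102*(-25) - sqrt(2)*sqrt(16) = -2550 - sqrt(2)*4 = -2550 - 4*sqrt(2)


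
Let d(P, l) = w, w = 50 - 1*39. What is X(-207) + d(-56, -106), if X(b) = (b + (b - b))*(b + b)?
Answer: 85709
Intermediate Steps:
w = 11 (w = 50 - 39 = 11)
d(P, l) = 11
X(b) = 2*b² (X(b) = (b + 0)*(2*b) = b*(2*b) = 2*b²)
X(-207) + d(-56, -106) = 2*(-207)² + 11 = 2*42849 + 11 = 85698 + 11 = 85709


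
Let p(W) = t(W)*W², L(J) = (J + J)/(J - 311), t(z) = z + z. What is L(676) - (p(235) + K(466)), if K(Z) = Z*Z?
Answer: -9553109338/365 ≈ -2.6173e+7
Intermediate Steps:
t(z) = 2*z
K(Z) = Z²
L(J) = 2*J/(-311 + J) (L(J) = (2*J)/(-311 + J) = 2*J/(-311 + J))
p(W) = 2*W³ (p(W) = (2*W)*W² = 2*W³)
L(676) - (p(235) + K(466)) = 2*676/(-311 + 676) - (2*235³ + 466²) = 2*676/365 - (2*12977875 + 217156) = 2*676*(1/365) - (25955750 + 217156) = 1352/365 - 1*26172906 = 1352/365 - 26172906 = -9553109338/365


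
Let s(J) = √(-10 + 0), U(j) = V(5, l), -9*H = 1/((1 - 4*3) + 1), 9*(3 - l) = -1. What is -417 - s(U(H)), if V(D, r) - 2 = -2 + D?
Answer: -417 - I*√10 ≈ -417.0 - 3.1623*I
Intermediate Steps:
l = 28/9 (l = 3 - ⅑*(-1) = 3 + ⅑ = 28/9 ≈ 3.1111)
V(D, r) = D (V(D, r) = 2 + (-2 + D) = D)
H = 1/90 (H = -1/(9*((1 - 4*3) + 1)) = -1/(9*((1 - 12) + 1)) = -1/(9*(-11 + 1)) = -⅑/(-10) = -⅑*(-⅒) = 1/90 ≈ 0.011111)
U(j) = 5
s(J) = I*√10 (s(J) = √(-10) = I*√10)
-417 - s(U(H)) = -417 - I*√10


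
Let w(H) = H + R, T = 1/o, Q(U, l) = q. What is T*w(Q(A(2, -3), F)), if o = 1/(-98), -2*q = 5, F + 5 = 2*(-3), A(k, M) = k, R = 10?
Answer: -735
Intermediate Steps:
F = -11 (F = -5 + 2*(-3) = -5 - 6 = -11)
q = -5/2 (q = -1/2*5 = -5/2 ≈ -2.5000)
Q(U, l) = -5/2
o = -1/98 ≈ -0.010204
T = -98 (T = 1/(-1/98) = -98)
w(H) = 10 + H (w(H) = H + 10 = 10 + H)
T*w(Q(A(2, -3), F)) = -98*(10 - 5/2) = -98*15/2 = -735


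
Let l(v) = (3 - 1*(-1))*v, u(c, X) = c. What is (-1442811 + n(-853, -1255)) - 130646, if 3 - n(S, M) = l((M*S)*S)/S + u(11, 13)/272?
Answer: -1592699819/272 ≈ -5.8555e+6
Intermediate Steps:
l(v) = 4*v (l(v) = (3 + 1)*v = 4*v)
n(S, M) = 805/272 - 4*M*S (n(S, M) = 3 - ((4*((M*S)*S))/S + 11/272) = 3 - ((4*(M*S²))/S + 11*(1/272)) = 3 - ((4*M*S²)/S + 11/272) = 3 - (4*M*S + 11/272) = 3 - (11/272 + 4*M*S) = 3 + (-11/272 - 4*M*S) = 805/272 - 4*M*S)
(-1442811 + n(-853, -1255)) - 130646 = (-1442811 + (805/272 - 4*(-1255)*(-853))) - 130646 = (-1442811 + (805/272 - 4282060)) - 130646 = (-1442811 - 1164719515/272) - 130646 = -1557164107/272 - 130646 = -1592699819/272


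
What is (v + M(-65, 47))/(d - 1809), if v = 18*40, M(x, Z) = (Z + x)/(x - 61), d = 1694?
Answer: -5041/805 ≈ -6.2621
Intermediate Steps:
M(x, Z) = (Z + x)/(-61 + x)
v = 720
(v + M(-65, 47))/(d - 1809) = (720 + (47 - 65)/(-61 - 65))/(1694 - 1809) = (720 - 18/(-126))/(-115) = (720 - 1/126*(-18))*(-1/115) = (720 + 1/7)*(-1/115) = (5041/7)*(-1/115) = -5041/805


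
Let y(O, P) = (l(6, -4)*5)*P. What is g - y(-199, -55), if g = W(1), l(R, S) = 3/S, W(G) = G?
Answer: -821/4 ≈ -205.25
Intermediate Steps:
g = 1
y(O, P) = -15*P/4 (y(O, P) = ((3/(-4))*5)*P = ((3*(-1/4))*5)*P = (-3/4*5)*P = -15*P/4)
g - y(-199, -55) = 1 - (-15)*(-55)/4 = 1 - 1*825/4 = 1 - 825/4 = -821/4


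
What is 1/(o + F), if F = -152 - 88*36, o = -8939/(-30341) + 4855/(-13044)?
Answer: -395768004/1313980478519 ≈ -0.00030120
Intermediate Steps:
o = -30705239/395768004 (o = -8939*(-1/30341) + 4855*(-1/13044) = 8939/30341 - 4855/13044 = -30705239/395768004 ≈ -0.077584)
F = -3320 (F = -152 - 3168 = -3320)
1/(o + F) = 1/(-30705239/395768004 - 3320) = 1/(-1313980478519/395768004) = -395768004/1313980478519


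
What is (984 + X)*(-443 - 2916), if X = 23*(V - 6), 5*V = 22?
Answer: -15908224/5 ≈ -3.1816e+6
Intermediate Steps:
V = 22/5 (V = (⅕)*22 = 22/5 ≈ 4.4000)
X = -184/5 (X = 23*(22/5 - 6) = 23*(-8/5) = -184/5 ≈ -36.800)
(984 + X)*(-443 - 2916) = (984 - 184/5)*(-443 - 2916) = (4736/5)*(-3359) = -15908224/5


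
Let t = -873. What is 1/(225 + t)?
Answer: -1/648 ≈ -0.0015432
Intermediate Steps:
1/(225 + t) = 1/(225 - 873) = 1/(-648) = -1/648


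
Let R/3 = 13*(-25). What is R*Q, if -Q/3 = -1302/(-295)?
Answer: 761670/59 ≈ 12910.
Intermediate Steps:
Q = -3906/295 (Q = -(-3906)/(-295) = -(-3906)*(-1)/295 = -3*1302/295 = -3906/295 ≈ -13.241)
R = -975 (R = 3*(13*(-25)) = 3*(-325) = -975)
R*Q = -975*(-3906/295) = 761670/59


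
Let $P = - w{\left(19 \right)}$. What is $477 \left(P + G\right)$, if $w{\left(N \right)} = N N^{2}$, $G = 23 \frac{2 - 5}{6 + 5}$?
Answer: $- \frac{36022086}{11} \approx -3.2747 \cdot 10^{6}$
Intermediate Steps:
$G = - \frac{69}{11}$ ($G = 23 \left(- \frac{3}{11}\right) = - \frac{69}{11} \approx -6.2727$)
$w{\left(N \right)} = N^{3}$
$P = -6859$ ($P = - 19^{3} = \left(-1\right) 6859 = -6859$)
$477 \left(P + G\right) = 477 \left(-6859 - \frac{69}{11}\right) = 477 \left(- \frac{75518}{11}\right) = - \frac{36022086}{11}$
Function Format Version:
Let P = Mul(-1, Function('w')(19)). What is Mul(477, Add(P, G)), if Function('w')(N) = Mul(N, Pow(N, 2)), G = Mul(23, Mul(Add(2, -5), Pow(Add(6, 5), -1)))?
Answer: Rational(-36022086, 11) ≈ -3.2747e+6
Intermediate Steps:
G = Rational(-69, 11) (G = Mul(23, Mul(-3, Pow(11, -1))) = Mul(23, Mul(-3, Rational(1, 11))) = Mul(23, Rational(-3, 11)) = Rational(-69, 11) ≈ -6.2727)
Function('w')(N) = Pow(N, 3)
P = -6859 (P = Mul(-1, Pow(19, 3)) = Mul(-1, 6859) = -6859)
Mul(477, Add(P, G)) = Mul(477, Add(-6859, Rational(-69, 11))) = Mul(477, Rational(-75518, 11)) = Rational(-36022086, 11)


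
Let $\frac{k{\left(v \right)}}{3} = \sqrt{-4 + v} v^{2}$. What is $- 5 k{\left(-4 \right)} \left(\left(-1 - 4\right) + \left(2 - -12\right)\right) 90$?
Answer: $- 388800 i \sqrt{2} \approx - 5.4985 \cdot 10^{5} i$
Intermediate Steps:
$k{\left(v \right)} = 3 v^{2} \sqrt{-4 + v}$ ($k{\left(v \right)} = 3 \sqrt{-4 + v} v^{2} = 3 v^{2} \sqrt{-4 + v}$)
$- 5 k{\left(-4 \right)} \left(\left(-1 - 4\right) + \left(2 - -12\right)\right) 90 = - 5 \cdot 3 \left(-4\right)^{2} \sqrt{-4 - 4} \left(\left(-1 - 4\right) + \left(2 - -12\right)\right) 90 = - 5 \cdot 3 \cdot 16 \sqrt{-8} \left(-5 + \left(2 + 12\right)\right) 90 = - 5 \cdot 3 \cdot 16 \cdot 2 i \sqrt{2} \left(-5 + 14\right) 90 = - 5 \cdot 96 i \sqrt{2} \cdot 9 \cdot 90 = - 480 i \sqrt{2} \cdot 9 \cdot 90 = - 4320 i \sqrt{2} \cdot 90 = - 388800 i \sqrt{2}$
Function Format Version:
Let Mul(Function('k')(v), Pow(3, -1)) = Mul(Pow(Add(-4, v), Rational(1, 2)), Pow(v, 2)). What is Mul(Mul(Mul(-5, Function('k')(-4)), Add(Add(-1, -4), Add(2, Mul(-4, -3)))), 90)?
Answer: Mul(-388800, I, Pow(2, Rational(1, 2))) ≈ Mul(-5.4985e+5, I)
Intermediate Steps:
Function('k')(v) = Mul(3, Pow(v, 2), Pow(Add(-4, v), Rational(1, 2))) (Function('k')(v) = Mul(3, Mul(Pow(Add(-4, v), Rational(1, 2)), Pow(v, 2))) = Mul(3, Mul(Pow(v, 2), Pow(Add(-4, v), Rational(1, 2)))) = Mul(3, Pow(v, 2), Pow(Add(-4, v), Rational(1, 2))))
Mul(Mul(Mul(-5, Function('k')(-4)), Add(Add(-1, -4), Add(2, Mul(-4, -3)))), 90) = Mul(Mul(Mul(-5, Mul(3, Pow(-4, 2), Pow(Add(-4, -4), Rational(1, 2)))), Add(Add(-1, -4), Add(2, Mul(-4, -3)))), 90) = Mul(Mul(Mul(-5, Mul(3, 16, Pow(-8, Rational(1, 2)))), Add(-5, Add(2, 12))), 90) = Mul(Mul(Mul(-5, Mul(3, 16, Mul(2, I, Pow(2, Rational(1, 2))))), Add(-5, 14)), 90) = Mul(Mul(Mul(-5, Mul(96, I, Pow(2, Rational(1, 2)))), 9), 90) = Mul(Mul(Mul(-480, I, Pow(2, Rational(1, 2))), 9), 90) = Mul(Mul(-4320, I, Pow(2, Rational(1, 2))), 90) = Mul(-388800, I, Pow(2, Rational(1, 2)))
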